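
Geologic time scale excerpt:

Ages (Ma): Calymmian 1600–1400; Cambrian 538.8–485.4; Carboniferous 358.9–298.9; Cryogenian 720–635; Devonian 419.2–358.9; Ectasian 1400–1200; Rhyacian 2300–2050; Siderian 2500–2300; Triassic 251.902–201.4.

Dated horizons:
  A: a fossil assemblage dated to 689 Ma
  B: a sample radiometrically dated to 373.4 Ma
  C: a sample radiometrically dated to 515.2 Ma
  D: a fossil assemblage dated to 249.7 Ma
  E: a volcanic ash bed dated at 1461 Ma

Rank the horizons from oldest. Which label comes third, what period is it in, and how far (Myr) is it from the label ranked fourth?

Larger Ma means older, so oldest first: E 1461 > A 689 > C 515.2 > B 373.4 > D 249.7.
Counting 3 along gives C (515.2 Ma); the excerpt puts that inside the Cambrian, 538.8–485.4 Ma.
Next in line is B (373.4 Ma), and 515.2 − 373.4 = 141.8 Myr.

C, in the Cambrian; 141.8 million years to B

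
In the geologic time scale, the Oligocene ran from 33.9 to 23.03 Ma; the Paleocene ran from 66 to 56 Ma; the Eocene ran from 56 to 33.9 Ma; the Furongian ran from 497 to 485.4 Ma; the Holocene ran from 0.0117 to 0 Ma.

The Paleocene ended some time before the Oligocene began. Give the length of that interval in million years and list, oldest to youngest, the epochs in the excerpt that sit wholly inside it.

22.1 million years; Eocene

End of Paleocene = 56 Ma; start of Oligocene = 33.9 Ma.
Gap = 56 − 33.9 = 22.1 Myr.
Epochs wholly inside 56–33.9 Ma: Eocene (56–33.9).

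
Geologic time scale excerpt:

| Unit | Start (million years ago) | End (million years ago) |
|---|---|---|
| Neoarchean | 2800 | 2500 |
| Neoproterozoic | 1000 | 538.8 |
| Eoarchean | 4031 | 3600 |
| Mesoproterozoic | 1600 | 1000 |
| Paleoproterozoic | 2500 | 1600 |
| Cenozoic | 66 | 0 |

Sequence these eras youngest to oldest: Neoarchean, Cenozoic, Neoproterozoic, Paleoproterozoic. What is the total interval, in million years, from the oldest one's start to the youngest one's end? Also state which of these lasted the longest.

Start ages (Ma): Neoarchean 2800, Paleoproterozoic 2500, Neoproterozoic 1000, Cenozoic 66.
Ordered youngest to oldest: Cenozoic, Neoproterozoic, Paleoproterozoic, Neoarchean.
Span = 2800 − 0 = 2800 Myr.
Durations: Paleoproterozoic 900, Cenozoic 66, Neoarchean 300, Neoproterozoic 461.2 → longest is Paleoproterozoic (900 Myr).

Cenozoic, Neoproterozoic, Paleoproterozoic, Neoarchean; total span 2800 Myr; longest is Paleoproterozoic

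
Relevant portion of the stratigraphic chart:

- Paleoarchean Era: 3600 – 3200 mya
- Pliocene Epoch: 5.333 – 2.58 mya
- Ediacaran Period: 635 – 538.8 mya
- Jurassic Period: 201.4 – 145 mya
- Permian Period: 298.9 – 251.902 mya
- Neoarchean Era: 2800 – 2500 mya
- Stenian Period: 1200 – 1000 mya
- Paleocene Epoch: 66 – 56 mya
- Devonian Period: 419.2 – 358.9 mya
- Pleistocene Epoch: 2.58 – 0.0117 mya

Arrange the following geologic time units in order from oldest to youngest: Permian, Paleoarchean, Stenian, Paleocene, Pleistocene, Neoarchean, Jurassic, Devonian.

Paleoarchean, then Neoarchean, then Stenian, then Devonian, then Permian, then Jurassic, then Paleocene, then Pleistocene

The oldest of these is Paleoarchean (starts 3600 Ma) and the youngest is Pleistocene (ends 0.0117 Ma).
In between, by decreasing start age: Neoarchean (2800), Stenian (1200), Devonian (419.2), Permian (298.9), Jurassic (201.4), Paleocene (66).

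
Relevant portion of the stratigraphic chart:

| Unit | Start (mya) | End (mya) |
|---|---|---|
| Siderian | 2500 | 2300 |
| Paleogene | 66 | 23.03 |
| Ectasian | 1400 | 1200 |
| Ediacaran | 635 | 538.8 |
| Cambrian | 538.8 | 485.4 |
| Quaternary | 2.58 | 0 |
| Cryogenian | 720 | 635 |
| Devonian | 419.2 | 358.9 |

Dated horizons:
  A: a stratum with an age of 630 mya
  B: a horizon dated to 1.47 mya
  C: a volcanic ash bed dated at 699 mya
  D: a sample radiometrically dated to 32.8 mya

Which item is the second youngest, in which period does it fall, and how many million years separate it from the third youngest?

D, in the Paleogene; 597.2 million years to A

Sorted youngest-first by Ma: B (1.47), D (32.8), A (630), C (699).
The second youngest is D at 32.8 Ma, which lies in 66–23.03 Ma: the Paleogene.
The third youngest is A at 630 Ma; separation = |32.8 − 630| = 597.2 Myr.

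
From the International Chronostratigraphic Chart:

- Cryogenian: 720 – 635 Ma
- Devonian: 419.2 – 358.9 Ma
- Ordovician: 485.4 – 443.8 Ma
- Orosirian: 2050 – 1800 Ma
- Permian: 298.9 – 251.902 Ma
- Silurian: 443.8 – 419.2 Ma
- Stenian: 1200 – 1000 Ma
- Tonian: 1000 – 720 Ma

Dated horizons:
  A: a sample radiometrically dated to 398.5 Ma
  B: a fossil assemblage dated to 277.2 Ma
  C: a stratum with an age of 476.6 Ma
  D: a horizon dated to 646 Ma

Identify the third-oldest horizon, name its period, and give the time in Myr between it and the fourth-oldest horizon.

Larger Ma means older, so oldest first: D 646 > C 476.6 > A 398.5 > B 277.2.
Counting 3 along gives A (398.5 Ma); the excerpt puts that inside the Devonian, 419.2–358.9 Ma.
Next in line is B (277.2 Ma), and 398.5 − 277.2 = 121.3 Myr.

A, in the Devonian; 121.3 million years to B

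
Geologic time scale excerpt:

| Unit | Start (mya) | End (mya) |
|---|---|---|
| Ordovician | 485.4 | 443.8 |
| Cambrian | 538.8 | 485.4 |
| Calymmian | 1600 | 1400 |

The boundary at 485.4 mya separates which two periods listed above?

The Cambrian ends at 485.4 mya and the Ordovician begins at 485.4 mya, so they share that boundary.

Cambrian and Ordovician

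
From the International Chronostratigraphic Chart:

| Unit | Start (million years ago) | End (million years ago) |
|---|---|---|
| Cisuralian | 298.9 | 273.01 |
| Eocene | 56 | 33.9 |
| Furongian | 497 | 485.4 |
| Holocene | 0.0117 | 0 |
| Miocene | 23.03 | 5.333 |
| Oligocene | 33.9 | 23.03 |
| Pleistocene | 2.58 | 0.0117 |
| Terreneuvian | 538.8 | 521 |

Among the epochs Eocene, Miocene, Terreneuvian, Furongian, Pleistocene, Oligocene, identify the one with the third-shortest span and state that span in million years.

Start − end for each: Eocene 56 − 33.9 = 22.1; Miocene 23.03 − 5.333 = 17.697; Terreneuvian 538.8 − 521 = 17.8; Furongian 497 − 485.4 = 11.6; Pleistocene 2.58 − 0.0117 = 2.5683; Oligocene 33.9 − 23.03 = 10.87.
Ranking these from shortest: Pleistocene < Oligocene < Furongian < Miocene < Terreneuvian < Eocene.
Position 3 in that ranking is Furongian, which lasted 11.6 Myr.

Furongian, 11.6 million years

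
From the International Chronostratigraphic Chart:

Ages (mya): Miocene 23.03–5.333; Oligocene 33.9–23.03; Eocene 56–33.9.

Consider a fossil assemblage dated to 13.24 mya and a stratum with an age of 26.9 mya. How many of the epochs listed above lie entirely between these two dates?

0

Checking each listed span, none has both start < 26.9 Ma and end > 13.24 Ma — every epoch straddles one of the two dates or lies outside them — so the count is 0.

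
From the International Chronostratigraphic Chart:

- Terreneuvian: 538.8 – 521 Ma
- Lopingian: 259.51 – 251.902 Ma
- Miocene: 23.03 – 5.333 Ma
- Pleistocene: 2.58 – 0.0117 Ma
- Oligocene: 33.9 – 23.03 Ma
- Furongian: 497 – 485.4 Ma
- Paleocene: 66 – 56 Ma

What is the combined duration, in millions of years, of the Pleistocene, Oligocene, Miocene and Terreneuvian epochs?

48.9353 million years

Each duration: Pleistocene = 2.5683; Oligocene = 10.87; Miocene = 17.697; Terreneuvian = 17.8.
Sum: 2.5683 + 10.87 + 17.697 + 17.8 = 48.9353 Myr.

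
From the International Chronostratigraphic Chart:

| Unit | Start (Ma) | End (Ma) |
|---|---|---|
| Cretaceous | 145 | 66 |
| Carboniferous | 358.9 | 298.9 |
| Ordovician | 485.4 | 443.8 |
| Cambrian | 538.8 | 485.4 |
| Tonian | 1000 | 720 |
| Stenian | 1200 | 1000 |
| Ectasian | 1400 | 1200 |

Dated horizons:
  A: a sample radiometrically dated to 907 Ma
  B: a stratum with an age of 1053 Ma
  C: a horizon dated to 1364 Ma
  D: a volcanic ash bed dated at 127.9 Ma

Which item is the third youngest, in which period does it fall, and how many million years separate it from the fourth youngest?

Smaller Ma means younger, so youngest first: D 127.9 < A 907 < B 1053 < C 1364.
Counting 3 along gives B (1053 Ma); the excerpt puts that inside the Stenian, 1200–1000 Ma.
Next in line is C (1364 Ma), and 1364 − 1053 = 311 Myr.

B, in the Stenian; 311 million years to C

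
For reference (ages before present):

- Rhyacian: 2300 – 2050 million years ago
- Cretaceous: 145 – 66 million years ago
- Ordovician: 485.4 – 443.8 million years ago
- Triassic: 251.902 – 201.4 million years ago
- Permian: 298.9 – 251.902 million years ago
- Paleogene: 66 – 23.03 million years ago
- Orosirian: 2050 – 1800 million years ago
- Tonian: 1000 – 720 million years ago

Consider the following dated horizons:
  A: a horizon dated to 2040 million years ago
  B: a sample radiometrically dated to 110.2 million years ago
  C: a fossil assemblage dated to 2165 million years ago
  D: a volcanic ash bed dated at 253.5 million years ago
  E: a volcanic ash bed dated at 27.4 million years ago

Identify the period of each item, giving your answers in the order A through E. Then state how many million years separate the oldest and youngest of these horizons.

Match each age against the start–end ranges in the excerpt: A = 2040 Ma → Orosirian (2050–1800); B = 110.2 Ma → Cretaceous (145–66); C = 2165 Ma → Rhyacian (2300–2050); D = 253.5 Ma → Permian (298.9–251.902); E = 27.4 Ma → Paleogene (66–23.03).
The largest age is 2165 Ma and the smallest is 27.4 Ma; their difference is 2137.6 Myr.

A — Orosirian; B — Cretaceous; C — Rhyacian; D — Permian; E — Paleogene; span 2137.6 million years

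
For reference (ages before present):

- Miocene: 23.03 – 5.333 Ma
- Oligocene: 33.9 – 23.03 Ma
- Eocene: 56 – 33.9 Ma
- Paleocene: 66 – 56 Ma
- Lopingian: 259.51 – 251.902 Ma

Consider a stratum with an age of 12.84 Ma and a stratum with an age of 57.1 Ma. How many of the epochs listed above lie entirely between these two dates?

2

57.1 Ma sits inside the Paleocene (66–56) and 12.84 Ma inside the Miocene (23.03–5.333); neither of those is wholly between the two dates.
The listed epochs lying completely between them are Eocene, Oligocene — 2 in all.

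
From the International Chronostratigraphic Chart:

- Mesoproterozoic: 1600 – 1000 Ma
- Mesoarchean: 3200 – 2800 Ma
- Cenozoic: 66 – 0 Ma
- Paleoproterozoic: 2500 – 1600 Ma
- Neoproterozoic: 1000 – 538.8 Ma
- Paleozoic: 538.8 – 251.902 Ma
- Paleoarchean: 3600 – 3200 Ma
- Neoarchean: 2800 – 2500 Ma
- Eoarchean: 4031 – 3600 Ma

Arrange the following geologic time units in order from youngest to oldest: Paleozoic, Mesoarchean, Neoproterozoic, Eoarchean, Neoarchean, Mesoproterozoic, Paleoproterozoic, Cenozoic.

Read off each span (Ma): Paleozoic 538.8–251.902; Mesoarchean 3200–2800; Neoproterozoic 1000–538.8; Eoarchean 4031–3600; Neoarchean 2800–2500; Mesoproterozoic 1600–1000; Paleoproterozoic 2500–1600; Cenozoic 66–0.
Larger Ma is older, so oldest→youngest is Eoarchean, Mesoarchean, Neoarchean, Paleoproterozoic, Mesoproterozoic, Neoproterozoic, Paleozoic, Cenozoic; reverse it for youngest→oldest.

Cenozoic, Paleozoic, Neoproterozoic, Mesoproterozoic, Paleoproterozoic, Neoarchean, Mesoarchean, Eoarchean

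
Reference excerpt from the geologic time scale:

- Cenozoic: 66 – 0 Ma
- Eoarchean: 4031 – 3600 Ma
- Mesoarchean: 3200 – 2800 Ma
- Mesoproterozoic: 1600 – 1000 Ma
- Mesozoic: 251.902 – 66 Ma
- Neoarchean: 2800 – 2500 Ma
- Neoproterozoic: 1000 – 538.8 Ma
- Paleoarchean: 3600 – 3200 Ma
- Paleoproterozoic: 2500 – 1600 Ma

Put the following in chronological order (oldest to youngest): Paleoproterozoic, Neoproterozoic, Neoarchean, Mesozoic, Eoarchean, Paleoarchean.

Sorting by start age (descending Ma, since larger Ma = older): Eoarchean start 4031, Paleoarchean start 3600, Neoarchean start 2800, Paleoproterozoic start 2500, Neoproterozoic start 1000, Mesozoic start 251.902.

Eoarchean, then Paleoarchean, then Neoarchean, then Paleoproterozoic, then Neoproterozoic, then Mesozoic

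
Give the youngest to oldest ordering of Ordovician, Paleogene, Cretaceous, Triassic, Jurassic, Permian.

Paleogene, Cretaceous, Jurassic, Triassic, Permian, Ordovician

Group by era (each group listed oldest first) — Paleozoic: Ordovician, Permian; Mesozoic: Triassic, Jurassic, Cretaceous; Cenozoic: Paleogene. The eras run Paleozoic → Mesozoic → Cenozoic. Concatenating the groups in that era order and then reversing gives youngest to oldest.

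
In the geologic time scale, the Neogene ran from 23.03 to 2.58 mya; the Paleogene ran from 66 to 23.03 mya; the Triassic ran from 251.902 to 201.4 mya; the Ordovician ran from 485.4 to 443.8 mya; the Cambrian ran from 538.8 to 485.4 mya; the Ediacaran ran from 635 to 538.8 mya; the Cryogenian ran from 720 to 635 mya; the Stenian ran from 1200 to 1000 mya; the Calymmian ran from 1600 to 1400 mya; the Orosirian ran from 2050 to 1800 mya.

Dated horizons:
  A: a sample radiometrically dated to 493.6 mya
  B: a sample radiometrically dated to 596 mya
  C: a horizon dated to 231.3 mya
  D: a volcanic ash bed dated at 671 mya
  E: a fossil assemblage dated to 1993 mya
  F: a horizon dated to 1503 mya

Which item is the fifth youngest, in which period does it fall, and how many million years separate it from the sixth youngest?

F, in the Calymmian; 490 million years to E

Smaller Ma means younger, so youngest first: C 231.3 < A 493.6 < B 596 < D 671 < F 1503 < E 1993.
Counting 5 along gives F (1503 Ma); the excerpt puts that inside the Calymmian, 1600–1400 Ma.
Next in line is E (1993 Ma), and 1993 − 1503 = 490 Myr.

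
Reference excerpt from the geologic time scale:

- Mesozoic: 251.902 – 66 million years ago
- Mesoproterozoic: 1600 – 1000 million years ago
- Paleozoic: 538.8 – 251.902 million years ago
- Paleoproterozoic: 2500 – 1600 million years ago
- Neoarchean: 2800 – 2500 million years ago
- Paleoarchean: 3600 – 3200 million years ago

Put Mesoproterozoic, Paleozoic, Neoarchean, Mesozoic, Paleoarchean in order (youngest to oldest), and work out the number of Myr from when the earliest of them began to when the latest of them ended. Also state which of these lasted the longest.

Start ages (Ma): Paleoarchean 3600, Neoarchean 2800, Mesoproterozoic 1600, Paleozoic 538.8, Mesozoic 251.902.
Ordered youngest to oldest: Mesozoic, Paleozoic, Mesoproterozoic, Neoarchean, Paleoarchean.
Span = 3600 − 66 = 3534 Myr.
Durations: Mesoproterozoic 600, Paleozoic 286.898, Mesozoic 185.902, Neoarchean 300, Paleoarchean 400 → longest is Mesoproterozoic (600 Myr).

Mesozoic → Paleozoic → Mesoproterozoic → Neoarchean → Paleoarchean; total span 3534 Myr; longest is Mesoproterozoic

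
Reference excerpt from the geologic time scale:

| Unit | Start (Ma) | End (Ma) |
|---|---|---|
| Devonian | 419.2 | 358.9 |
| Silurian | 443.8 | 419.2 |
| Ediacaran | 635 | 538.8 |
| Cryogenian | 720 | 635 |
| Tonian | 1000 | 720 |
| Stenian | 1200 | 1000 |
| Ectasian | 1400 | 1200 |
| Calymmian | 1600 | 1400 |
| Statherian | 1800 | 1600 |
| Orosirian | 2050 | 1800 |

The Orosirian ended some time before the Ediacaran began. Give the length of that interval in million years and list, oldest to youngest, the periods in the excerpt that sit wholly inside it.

1165 million years; Statherian, Calymmian, Ectasian, Stenian, Tonian, Cryogenian

The Orosirian closes at 1800 Ma and the Ediacaran opens at 635 Ma, so the interval is 1800 − 635 = 1165 Myr.
A period fits inside if it starts at or after 1800 Ma and ends at or before 635 Ma; oldest first that gives Statherian, Calymmian, Ectasian, Stenian, Tonian, Cryogenian.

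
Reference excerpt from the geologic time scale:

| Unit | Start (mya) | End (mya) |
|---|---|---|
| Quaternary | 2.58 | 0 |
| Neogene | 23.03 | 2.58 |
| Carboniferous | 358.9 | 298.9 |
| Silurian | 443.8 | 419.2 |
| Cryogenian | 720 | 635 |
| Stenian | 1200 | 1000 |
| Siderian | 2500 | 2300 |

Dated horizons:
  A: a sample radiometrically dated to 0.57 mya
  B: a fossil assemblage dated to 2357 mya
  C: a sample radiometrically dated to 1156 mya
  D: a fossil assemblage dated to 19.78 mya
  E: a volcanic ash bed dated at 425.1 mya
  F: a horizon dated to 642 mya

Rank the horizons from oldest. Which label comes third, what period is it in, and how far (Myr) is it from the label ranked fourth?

F, in the Cryogenian; 216.9 million years to E

Sorted oldest-first by Ma: B (2357), C (1156), F (642), E (425.1), D (19.78), A (0.57).
The third oldest is F at 642 Ma, which lies in 720–635 Ma: the Cryogenian.
The fourth oldest is E at 425.1 Ma; separation = |642 − 425.1| = 216.9 Myr.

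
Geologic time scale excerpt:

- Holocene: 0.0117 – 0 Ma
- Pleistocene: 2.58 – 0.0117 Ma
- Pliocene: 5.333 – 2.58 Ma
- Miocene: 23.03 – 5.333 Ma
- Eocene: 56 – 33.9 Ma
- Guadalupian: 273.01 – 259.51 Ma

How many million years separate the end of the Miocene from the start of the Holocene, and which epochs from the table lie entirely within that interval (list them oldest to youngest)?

5.3213 million years; Pliocene, Pleistocene

End of Miocene = 5.333 Ma; start of Holocene = 0.0117 Ma.
Gap = 5.333 − 0.0117 = 5.3213 Myr.
Epochs wholly inside 5.333–0.0117 Ma: Pliocene (5.333–2.58), Pleistocene (2.58–0.0117).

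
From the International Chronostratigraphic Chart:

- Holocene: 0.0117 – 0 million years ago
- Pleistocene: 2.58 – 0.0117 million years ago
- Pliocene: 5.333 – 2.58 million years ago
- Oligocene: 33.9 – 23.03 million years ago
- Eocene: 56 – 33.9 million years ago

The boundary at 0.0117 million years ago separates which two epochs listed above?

Pleistocene and Holocene

The Pleistocene ends at 0.0117 million years ago and the Holocene begins at 0.0117 million years ago, so they share that boundary.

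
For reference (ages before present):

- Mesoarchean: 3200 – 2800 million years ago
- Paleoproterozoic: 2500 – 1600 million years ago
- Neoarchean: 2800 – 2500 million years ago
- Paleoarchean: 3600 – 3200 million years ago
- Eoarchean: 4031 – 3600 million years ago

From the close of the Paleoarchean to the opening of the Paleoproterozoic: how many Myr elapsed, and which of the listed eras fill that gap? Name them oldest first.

The Paleoarchean closes at 3200 Ma and the Paleoproterozoic opens at 2500 Ma, so the interval is 3200 − 2500 = 700 Myr.
An era fits inside if it starts at or after 3200 Ma and ends at or before 2500 Ma; oldest first that gives Mesoarchean, Neoarchean.

700 million years; Mesoarchean, Neoarchean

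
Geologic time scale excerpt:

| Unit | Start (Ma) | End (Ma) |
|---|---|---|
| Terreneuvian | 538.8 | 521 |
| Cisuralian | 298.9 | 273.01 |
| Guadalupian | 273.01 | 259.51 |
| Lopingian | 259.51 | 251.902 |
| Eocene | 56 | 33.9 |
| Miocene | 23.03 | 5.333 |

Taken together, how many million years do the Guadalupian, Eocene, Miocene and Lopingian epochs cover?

60.905 million years

Duration is start − end for each: (273.01 − 259.51) + (56 − 33.9) + (23.03 − 5.333) + (259.51 − 251.902).
That is 13.5 + 22.1 + 17.697 + 7.608, which totals 60.905 million years.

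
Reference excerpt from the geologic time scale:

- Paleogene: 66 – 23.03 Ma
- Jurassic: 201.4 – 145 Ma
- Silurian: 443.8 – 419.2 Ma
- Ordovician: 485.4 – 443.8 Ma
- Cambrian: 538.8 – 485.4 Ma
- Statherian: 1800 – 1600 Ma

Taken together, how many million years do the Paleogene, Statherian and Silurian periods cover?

267.57 million years

Duration is start − end for each: (66 − 23.03) + (1800 − 1600) + (443.8 − 419.2).
That is 42.97 + 200 + 24.6, which totals 267.57 million years.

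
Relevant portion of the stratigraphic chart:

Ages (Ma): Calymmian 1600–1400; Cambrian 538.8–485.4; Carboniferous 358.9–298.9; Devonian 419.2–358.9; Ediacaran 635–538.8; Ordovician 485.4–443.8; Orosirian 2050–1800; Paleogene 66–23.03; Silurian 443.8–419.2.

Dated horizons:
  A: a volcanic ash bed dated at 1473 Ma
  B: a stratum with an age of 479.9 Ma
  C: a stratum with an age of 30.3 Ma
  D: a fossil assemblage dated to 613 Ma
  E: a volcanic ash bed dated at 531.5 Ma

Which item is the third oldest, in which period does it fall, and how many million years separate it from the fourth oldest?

E, in the Cambrian; 51.6 million years to B

Sorted oldest-first by Ma: A (1473), D (613), E (531.5), B (479.9), C (30.3).
The third oldest is E at 531.5 Ma, which lies in 538.8–485.4 Ma: the Cambrian.
The fourth oldest is B at 479.9 Ma; separation = |531.5 − 479.9| = 51.6 Myr.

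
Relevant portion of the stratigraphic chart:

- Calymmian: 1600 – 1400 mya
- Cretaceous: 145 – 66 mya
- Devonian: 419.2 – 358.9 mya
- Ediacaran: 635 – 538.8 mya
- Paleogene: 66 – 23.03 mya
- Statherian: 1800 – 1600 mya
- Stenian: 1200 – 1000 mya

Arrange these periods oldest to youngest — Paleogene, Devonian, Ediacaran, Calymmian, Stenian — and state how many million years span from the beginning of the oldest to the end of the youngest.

Calymmian, Stenian, Ediacaran, Devonian, Paleogene; total span 1576.97 Myr

From the excerpt: Paleogene 66–23.03; Devonian 419.2–358.9; Ediacaran 635–538.8; Calymmian 1600–1400; Stenian 1200–1000 (Ma).
Larger Ma is earlier, so the oldest is Calymmian and the youngest is Paleogene; oldest to youngest: Calymmian, Stenian, Ediacaran, Devonian, Paleogene.
Oldest start 1600 minus youngest end 23.03 gives 1576.97 Myr overall.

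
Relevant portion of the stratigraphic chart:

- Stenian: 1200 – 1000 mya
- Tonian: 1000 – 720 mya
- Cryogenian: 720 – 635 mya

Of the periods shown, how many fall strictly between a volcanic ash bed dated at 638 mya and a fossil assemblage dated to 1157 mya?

1

1157 Ma sits inside the Stenian (1200–1000) and 638 Ma inside the Cryogenian (720–635); neither of those is wholly between the two dates.
The listed periods lying completely between them are Tonian — 1 in all.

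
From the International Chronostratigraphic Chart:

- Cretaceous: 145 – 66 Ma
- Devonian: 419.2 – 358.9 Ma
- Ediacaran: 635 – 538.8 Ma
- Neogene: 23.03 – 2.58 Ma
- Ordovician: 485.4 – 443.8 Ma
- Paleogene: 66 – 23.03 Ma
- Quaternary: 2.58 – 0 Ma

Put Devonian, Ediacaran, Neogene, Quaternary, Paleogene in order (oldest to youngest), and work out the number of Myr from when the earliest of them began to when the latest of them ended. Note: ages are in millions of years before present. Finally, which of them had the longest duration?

Ediacaran, Devonian, Paleogene, Neogene, Quaternary; total span 635 Myr; longest is Ediacaran

Start ages (Ma): Ediacaran 635, Devonian 419.2, Paleogene 66, Neogene 23.03, Quaternary 2.58.
Ordered oldest to youngest: Ediacaran, Devonian, Paleogene, Neogene, Quaternary.
Span = 635 − 0 = 635 Myr.
Durations: Neogene 20.45, Ediacaran 96.2, Devonian 60.3, Quaternary 2.58, Paleogene 42.97 → longest is Ediacaran (96.2 Myr).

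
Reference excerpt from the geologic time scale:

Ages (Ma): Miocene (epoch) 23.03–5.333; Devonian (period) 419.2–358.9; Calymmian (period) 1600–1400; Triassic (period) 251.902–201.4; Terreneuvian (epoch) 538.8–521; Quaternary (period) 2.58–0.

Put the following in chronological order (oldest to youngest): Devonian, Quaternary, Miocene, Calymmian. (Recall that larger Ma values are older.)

Calymmian, Devonian, Miocene, Quaternary

Sorting by start age (descending Ma, since larger Ma = older): Calymmian start 1600, Devonian start 419.2, Miocene start 23.03, Quaternary start 2.58.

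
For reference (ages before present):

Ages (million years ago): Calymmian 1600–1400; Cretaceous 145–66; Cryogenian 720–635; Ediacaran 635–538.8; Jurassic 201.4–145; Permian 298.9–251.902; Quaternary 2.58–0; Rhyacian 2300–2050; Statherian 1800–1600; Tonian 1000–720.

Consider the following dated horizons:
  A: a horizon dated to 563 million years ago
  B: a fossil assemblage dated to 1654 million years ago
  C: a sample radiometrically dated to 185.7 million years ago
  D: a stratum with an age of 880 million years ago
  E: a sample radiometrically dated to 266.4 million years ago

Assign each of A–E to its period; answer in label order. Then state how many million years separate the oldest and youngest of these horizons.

A — Ediacaran; B — Statherian; C — Jurassic; D — Tonian; E — Permian; span 1468.3 million years

A: 563 Ma lies in 635–538.8 Ma, so Ediacaran.
B: 1654 Ma lies in 1800–1600 Ma, so Statherian.
C: 185.7 Ma lies in 201.4–145 Ma, so Jurassic.
D: 880 Ma lies in 1000–720 Ma, so Tonian.
E: 266.4 Ma lies in 298.9–251.902 Ma, so Permian.
Oldest = 1654 Ma, youngest = 185.7 Ma → span 1468.3 Myr.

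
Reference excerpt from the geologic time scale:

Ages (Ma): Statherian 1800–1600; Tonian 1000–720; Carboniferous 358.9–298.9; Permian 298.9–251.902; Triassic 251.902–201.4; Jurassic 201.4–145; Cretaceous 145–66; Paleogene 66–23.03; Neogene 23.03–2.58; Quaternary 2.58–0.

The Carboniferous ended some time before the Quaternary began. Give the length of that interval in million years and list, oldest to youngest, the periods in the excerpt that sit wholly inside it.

296.32 million years; Permian, Triassic, Jurassic, Cretaceous, Paleogene, Neogene

End of Carboniferous = 298.9 Ma; start of Quaternary = 2.58 Ma.
Gap = 298.9 − 2.58 = 296.32 Myr.
Periods wholly inside 298.9–2.58 Ma: Permian (298.9–251.902), Triassic (251.902–201.4), Jurassic (201.4–145), Cretaceous (145–66), Paleogene (66–23.03), Neogene (23.03–2.58).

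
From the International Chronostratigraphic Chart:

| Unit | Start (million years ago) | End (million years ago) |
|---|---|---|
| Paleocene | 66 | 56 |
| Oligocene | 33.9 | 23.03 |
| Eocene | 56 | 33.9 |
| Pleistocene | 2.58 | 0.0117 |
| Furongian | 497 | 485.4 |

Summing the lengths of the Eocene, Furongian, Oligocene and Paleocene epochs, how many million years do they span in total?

Duration is start − end for each: (56 − 33.9) + (497 − 485.4) + (33.9 − 23.03) + (66 − 56).
That is 22.1 + 11.6 + 10.87 + 10, which totals 54.57 million years.

54.57 million years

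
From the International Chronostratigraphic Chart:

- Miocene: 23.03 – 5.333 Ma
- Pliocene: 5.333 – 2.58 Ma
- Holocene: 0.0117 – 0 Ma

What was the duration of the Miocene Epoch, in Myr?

23.03 − 5.333 = 17.697 million years.

17.697 million years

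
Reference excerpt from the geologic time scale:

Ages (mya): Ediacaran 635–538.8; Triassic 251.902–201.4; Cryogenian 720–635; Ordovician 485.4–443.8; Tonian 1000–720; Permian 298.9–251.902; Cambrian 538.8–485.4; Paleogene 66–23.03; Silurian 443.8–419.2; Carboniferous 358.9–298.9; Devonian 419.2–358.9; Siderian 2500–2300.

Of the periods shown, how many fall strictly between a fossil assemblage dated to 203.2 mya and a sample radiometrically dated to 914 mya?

914 Ma sits inside the Tonian (1000–720) and 203.2 Ma inside the Triassic (251.902–201.4); neither of those is wholly between the two dates.
The listed periods lying completely between them are Cryogenian, Ediacaran, Cambrian, Ordovician, Silurian, Devonian, Carboniferous, Permian — 8 in all.

8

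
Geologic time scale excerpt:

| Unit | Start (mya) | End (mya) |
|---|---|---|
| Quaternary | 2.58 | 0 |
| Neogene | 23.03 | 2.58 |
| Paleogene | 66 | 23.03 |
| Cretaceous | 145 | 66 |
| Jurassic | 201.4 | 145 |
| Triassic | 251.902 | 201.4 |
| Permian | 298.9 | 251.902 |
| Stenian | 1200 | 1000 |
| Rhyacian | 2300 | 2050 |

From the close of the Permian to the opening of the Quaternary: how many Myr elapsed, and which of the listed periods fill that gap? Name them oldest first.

End of Permian = 251.902 Ma; start of Quaternary = 2.58 Ma.
Gap = 251.902 − 2.58 = 249.322 Myr.
Periods wholly inside 251.902–2.58 Ma: Triassic (251.902–201.4), Jurassic (201.4–145), Cretaceous (145–66), Paleogene (66–23.03), Neogene (23.03–2.58).

249.322 million years; Triassic, Jurassic, Cretaceous, Paleogene, Neogene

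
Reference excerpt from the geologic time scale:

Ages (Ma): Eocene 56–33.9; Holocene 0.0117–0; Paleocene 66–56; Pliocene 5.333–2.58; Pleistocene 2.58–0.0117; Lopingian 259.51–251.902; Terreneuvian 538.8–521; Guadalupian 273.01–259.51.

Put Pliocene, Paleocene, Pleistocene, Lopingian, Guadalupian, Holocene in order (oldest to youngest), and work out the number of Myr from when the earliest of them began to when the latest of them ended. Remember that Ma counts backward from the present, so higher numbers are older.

Guadalupian, Lopingian, Paleocene, Pliocene, Pleistocene, Holocene; total span 273.01 Myr

From the excerpt: Pliocene 5.333–2.58; Paleocene 66–56; Pleistocene 2.58–0.0117; Lopingian 259.51–251.902; Guadalupian 273.01–259.51; Holocene 0.0117–0 (Ma).
Larger Ma is earlier, so the oldest is Guadalupian and the youngest is Holocene; oldest to youngest: Guadalupian, Lopingian, Paleocene, Pliocene, Pleistocene, Holocene.
Oldest start 273.01 minus youngest end 0 gives 273.01 Myr overall.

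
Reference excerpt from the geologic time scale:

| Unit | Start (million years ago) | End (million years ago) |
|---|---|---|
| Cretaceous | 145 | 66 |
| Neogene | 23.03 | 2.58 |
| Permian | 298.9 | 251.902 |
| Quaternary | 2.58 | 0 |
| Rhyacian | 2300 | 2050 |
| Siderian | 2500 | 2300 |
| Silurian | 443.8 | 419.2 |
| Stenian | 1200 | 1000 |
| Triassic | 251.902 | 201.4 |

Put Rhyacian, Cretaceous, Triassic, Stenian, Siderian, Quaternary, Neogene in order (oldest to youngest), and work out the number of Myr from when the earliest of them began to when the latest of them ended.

Start ages (Ma): Siderian 2500, Rhyacian 2300, Stenian 1200, Triassic 251.902, Cretaceous 145, Neogene 23.03, Quaternary 2.58.
Ordered oldest to youngest: Siderian, Rhyacian, Stenian, Triassic, Cretaceous, Neogene, Quaternary.
Span = 2500 − 0 = 2500 Myr.

Siderian → Rhyacian → Stenian → Triassic → Cretaceous → Neogene → Quaternary; total span 2500 Myr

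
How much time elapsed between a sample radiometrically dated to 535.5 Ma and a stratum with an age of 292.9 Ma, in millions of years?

242.6 million years

535.5 − 292.9 = 242.6 million years.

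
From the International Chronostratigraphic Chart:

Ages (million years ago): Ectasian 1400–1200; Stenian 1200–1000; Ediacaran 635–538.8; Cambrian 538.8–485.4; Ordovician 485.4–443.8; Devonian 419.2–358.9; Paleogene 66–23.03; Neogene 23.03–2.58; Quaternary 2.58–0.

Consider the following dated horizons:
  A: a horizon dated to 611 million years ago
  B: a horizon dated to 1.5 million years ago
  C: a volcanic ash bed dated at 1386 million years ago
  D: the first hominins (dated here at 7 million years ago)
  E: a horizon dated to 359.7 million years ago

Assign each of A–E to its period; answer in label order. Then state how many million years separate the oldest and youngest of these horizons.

A — Ediacaran; B — Quaternary; C — Ectasian; D — Neogene; E — Devonian; span 1384.5 million years

A: 611 Ma lies in 635–538.8 Ma, so Ediacaran.
B: 1.5 Ma lies in 2.58–0 Ma, so Quaternary.
C: 1386 Ma lies in 1400–1200 Ma, so Ectasian.
D: 7 Ma lies in 23.03–2.58 Ma, so Neogene.
E: 359.7 Ma lies in 419.2–358.9 Ma, so Devonian.
Oldest = 1386 Ma, youngest = 1.5 Ma → span 1384.5 Myr.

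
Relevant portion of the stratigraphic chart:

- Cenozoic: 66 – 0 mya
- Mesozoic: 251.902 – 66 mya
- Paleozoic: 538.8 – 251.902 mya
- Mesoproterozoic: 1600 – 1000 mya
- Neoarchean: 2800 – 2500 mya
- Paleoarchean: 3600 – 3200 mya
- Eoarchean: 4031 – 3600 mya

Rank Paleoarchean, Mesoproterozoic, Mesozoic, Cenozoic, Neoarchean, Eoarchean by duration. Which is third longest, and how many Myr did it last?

Start − end for each: Paleoarchean 3600 − 3200 = 400; Mesoproterozoic 1600 − 1000 = 600; Mesozoic 251.902 − 66 = 185.902; Cenozoic 66 − 0 = 66; Neoarchean 2800 − 2500 = 300; Eoarchean 4031 − 3600 = 431.
Ranking these from longest: Mesoproterozoic > Eoarchean > Paleoarchean > Neoarchean > Mesozoic > Cenozoic.
Position 3 in that ranking is Paleoarchean, which lasted 400 Myr.

Paleoarchean, 400 million years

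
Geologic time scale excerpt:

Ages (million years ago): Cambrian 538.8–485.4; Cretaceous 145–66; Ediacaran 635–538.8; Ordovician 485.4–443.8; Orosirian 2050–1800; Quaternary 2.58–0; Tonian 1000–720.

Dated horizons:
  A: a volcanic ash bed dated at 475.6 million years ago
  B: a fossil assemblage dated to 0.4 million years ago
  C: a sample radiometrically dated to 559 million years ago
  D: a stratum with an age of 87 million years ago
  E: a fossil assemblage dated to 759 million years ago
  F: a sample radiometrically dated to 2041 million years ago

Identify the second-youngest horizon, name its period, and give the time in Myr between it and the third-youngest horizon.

D, in the Cretaceous; 388.6 million years to A

Smaller Ma means younger, so youngest first: B 0.4 < D 87 < A 475.6 < C 559 < E 759 < F 2041.
Counting 2 along gives D (87 Ma); the excerpt puts that inside the Cretaceous, 145–66 Ma.
Next in line is A (475.6 Ma), and 475.6 − 87 = 388.6 Myr.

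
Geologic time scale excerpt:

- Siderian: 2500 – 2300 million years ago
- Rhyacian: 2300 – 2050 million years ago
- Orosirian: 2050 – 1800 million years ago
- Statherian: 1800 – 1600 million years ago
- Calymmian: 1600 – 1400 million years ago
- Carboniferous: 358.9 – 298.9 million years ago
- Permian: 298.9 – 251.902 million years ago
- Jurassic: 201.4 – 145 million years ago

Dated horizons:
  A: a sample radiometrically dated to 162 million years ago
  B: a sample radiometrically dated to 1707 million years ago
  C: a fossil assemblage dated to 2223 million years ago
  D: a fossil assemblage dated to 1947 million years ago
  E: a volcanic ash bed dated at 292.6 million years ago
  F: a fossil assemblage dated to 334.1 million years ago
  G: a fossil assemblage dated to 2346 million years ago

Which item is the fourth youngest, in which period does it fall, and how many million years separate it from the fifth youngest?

B, in the Statherian; 240 million years to D

Smaller Ma means younger, so youngest first: A 162 < E 292.6 < F 334.1 < B 1707 < D 1947 < C 2223 < G 2346.
Counting 4 along gives B (1707 Ma); the excerpt puts that inside the Statherian, 1800–1600 Ma.
Next in line is D (1947 Ma), and 1947 − 1707 = 240 Myr.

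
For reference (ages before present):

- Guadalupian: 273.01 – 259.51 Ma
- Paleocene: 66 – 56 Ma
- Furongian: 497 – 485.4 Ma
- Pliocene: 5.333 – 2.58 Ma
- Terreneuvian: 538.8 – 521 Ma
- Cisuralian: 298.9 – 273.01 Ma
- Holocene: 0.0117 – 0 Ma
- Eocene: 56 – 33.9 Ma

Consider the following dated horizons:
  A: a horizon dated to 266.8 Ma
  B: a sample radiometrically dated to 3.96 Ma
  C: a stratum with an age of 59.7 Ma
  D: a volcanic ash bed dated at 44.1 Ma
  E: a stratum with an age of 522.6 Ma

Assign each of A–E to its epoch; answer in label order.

Match each age against the start–end ranges in the excerpt: A = 266.8 Ma → Guadalupian (273.01–259.51); B = 3.96 Ma → Pliocene (5.333–2.58); C = 59.7 Ma → Paleocene (66–56); D = 44.1 Ma → Eocene (56–33.9); E = 522.6 Ma → Terreneuvian (538.8–521).

A — Guadalupian; B — Pliocene; C — Paleocene; D — Eocene; E — Terreneuvian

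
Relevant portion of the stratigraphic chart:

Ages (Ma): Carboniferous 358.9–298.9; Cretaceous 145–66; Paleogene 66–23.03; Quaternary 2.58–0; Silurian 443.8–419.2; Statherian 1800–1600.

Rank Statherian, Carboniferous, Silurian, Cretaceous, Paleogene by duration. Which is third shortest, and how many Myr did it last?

Durations: Statherian 200; Carboniferous 60; Silurian 24.6; Cretaceous 79; Paleogene 42.97 Myr.
Sorted shortest-first: Silurian (24.6), Paleogene (42.97), Carboniferous (60), Cretaceous (79), Statherian (200).
The third shortest is Carboniferous at 60 Myr.

Carboniferous, 60 million years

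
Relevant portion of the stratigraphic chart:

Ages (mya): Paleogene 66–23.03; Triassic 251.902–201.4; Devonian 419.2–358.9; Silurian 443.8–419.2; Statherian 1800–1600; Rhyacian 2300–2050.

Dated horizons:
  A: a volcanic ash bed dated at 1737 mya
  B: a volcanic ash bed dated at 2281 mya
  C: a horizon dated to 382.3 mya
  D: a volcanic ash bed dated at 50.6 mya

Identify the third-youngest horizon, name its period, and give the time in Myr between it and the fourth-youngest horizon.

Smaller Ma means younger, so youngest first: D 50.6 < C 382.3 < A 1737 < B 2281.
Counting 3 along gives A (1737 Ma); the excerpt puts that inside the Statherian, 1800–1600 Ma.
Next in line is B (2281 Ma), and 2281 − 1737 = 544 Myr.

A, in the Statherian; 544 million years to B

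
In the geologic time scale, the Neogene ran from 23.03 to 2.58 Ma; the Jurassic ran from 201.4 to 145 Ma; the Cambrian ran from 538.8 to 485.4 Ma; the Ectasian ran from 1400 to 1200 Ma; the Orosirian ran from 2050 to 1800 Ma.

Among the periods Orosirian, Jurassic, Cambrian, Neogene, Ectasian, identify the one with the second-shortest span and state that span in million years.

Durations: Orosirian 250; Jurassic 56.4; Cambrian 53.4; Neogene 20.45; Ectasian 200 Myr.
Sorted shortest-first: Neogene (20.45), Cambrian (53.4), Jurassic (56.4), Ectasian (200), Orosirian (250).
The second shortest is Cambrian at 53.4 Myr.

Cambrian, 53.4 million years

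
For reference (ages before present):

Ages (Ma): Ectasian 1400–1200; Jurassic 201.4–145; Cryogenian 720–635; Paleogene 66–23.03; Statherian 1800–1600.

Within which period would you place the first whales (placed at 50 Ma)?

50 Ma lies between 66 and 23.03 Ma, so it falls in the Paleogene.

Paleogene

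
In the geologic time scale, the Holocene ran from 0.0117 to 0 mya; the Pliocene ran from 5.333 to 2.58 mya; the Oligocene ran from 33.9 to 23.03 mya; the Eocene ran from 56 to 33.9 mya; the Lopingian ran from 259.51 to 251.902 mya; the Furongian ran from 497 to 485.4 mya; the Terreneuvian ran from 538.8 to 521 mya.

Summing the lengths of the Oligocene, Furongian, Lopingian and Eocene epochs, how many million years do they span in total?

Duration is start − end for each: (33.9 − 23.03) + (497 − 485.4) + (259.51 − 251.902) + (56 − 33.9).
That is 10.87 + 11.6 + 7.608 + 22.1, which totals 52.178 million years.

52.178 million years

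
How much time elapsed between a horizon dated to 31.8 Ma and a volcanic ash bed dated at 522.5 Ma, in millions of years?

522.5 − 31.8 = 490.7 million years.

490.7 million years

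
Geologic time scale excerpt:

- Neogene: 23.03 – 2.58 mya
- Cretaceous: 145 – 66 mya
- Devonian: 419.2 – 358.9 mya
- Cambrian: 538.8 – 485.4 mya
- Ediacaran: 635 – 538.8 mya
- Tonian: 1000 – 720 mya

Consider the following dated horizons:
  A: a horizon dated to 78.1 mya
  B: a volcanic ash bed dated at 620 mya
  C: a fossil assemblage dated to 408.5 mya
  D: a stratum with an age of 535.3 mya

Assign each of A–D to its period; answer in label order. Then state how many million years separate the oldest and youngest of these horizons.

A — Cretaceous; B — Ediacaran; C — Devonian; D — Cambrian; span 541.9 million years

A: 78.1 Ma lies in 145–66 Ma, so Cretaceous.
B: 620 Ma lies in 635–538.8 Ma, so Ediacaran.
C: 408.5 Ma lies in 419.2–358.9 Ma, so Devonian.
D: 535.3 Ma lies in 538.8–485.4 Ma, so Cambrian.
Oldest = 620 Ma, youngest = 78.1 Ma → span 541.9 Myr.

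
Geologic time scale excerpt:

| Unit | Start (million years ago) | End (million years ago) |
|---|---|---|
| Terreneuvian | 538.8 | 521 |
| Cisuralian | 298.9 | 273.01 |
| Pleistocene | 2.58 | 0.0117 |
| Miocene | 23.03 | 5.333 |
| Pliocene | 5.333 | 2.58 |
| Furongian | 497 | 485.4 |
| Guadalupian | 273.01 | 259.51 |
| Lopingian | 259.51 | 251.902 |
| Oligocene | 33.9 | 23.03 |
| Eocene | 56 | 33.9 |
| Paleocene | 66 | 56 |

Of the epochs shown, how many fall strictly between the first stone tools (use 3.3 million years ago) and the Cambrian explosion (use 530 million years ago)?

8

The older date is 530 Ma and the younger is 3.3 Ma.
Epochs with start < 530 and end > 3.3 Ma: Furongian (497–485.4), Cisuralian (298.9–273.01), Guadalupian (273.01–259.51), Lopingian (259.51–251.902), Paleocene (66–56), Eocene (56–33.9), Oligocene (33.9–23.03), Miocene (23.03–5.333).
That is 8 complete epochs.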